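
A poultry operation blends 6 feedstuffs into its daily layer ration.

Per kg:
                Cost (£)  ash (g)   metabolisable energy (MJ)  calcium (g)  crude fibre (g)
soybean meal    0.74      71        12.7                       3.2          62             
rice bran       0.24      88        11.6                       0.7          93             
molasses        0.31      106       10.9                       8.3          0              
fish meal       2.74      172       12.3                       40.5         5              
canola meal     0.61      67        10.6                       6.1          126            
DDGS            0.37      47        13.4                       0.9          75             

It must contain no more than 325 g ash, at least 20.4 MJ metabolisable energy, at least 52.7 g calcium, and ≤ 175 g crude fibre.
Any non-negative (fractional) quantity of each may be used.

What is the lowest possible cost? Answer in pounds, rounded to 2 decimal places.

Let x1 = kg of soybean meal, x2 = kg of rice bran, x3 = kg of molasses, x4 = kg of fish meal, x5 = kg of canola meal, x6 = kg of DDGS.
min 0.74x1 + 0.24x2 + 0.31x3 + 2.74x4 + 0.61x5 + 0.37x6 s.t.:
  71x1 + 88x2 + 106x3 + 172x4 + 67x5 + 47x6 ≤ 325   (ash)
  12.7x1 + 11.6x2 + 10.9x3 + 12.3x4 + 10.6x5 + 13.4x6 ≥ 20.4   (metabolisable energy)
  3.2x1 + 0.7x2 + 8.3x3 + 40.5x4 + 6.1x5 + 0.9x6 ≥ 52.7   (calcium)
  62x1 + 93x2 + 5x4 + 126x5 + 75x6 ≤ 175   (crude fibre)
  x1, x2, x3, x4, x5, x6 ≥ 0.
At the optimum only molasses, fish meal are positive (soybean meal, rice bran, canola meal, DDGS = 0). The ash and calcium requirements are met with equality.
That vertex is x3 = 1.43, x4 = 1.008.
Objective = 0.31·1.43 + 2.74·1.008 = 3.2052.

£3.21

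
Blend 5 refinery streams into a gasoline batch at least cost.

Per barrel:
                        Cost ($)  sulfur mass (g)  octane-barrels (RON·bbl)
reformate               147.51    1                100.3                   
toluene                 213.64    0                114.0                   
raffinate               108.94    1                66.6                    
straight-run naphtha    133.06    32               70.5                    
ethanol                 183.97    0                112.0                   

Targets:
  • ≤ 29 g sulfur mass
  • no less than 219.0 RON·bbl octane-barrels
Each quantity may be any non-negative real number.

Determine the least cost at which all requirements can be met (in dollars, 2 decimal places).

$322.08

Treat it as an LP. Let x1 = barrels of reformate, x2 = barrels of toluene, x3 = barrels of raffinate, x4 = barrels of straight-run naphtha, x5 = barrels of ethanol.
Minimise 147.51x1 + 213.64x2 + 108.94x3 + 133.06x4 + 183.97x5 with:
  1x1 + 1x3 + 32x4 ≤ 29   (sulfur mass)
  100.3x1 + 114x2 + 66.6x3 + 70.5x4 + 112x5 ≥ 219   (octane-barrels)
  x1, x2, x3, x4, x5 ≥ 0.
The minimum-cost mix takes nothing from toluene, raffinate, straight-run naphtha, ethanol — only reformate. Binding constraint: octane-barrels.
That vertex is x1 = 2.18345.
Hence cost = 147.51·2.18345 = $322.0807.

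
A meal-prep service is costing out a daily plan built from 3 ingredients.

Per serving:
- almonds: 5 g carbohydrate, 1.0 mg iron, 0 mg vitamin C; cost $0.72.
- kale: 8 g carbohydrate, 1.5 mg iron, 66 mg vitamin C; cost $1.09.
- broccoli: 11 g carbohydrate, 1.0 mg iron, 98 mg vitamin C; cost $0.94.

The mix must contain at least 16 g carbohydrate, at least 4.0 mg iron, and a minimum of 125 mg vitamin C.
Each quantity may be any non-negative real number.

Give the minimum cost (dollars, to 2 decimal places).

Let x1 = servings of almonds, x2 = servings of kale, x3 = servings of broccoli.
Minimise 0.72x1 + 1.09x2 + 0.94x3 with:
  5x1 + 8x2 + 11x3 ≥ 16   (carbohydrate)
  1x1 + 1.5x2 + 1x3 ≥ 4   (iron)
  66x2 + 98x3 ≥ 125   (vitamin C)
  x1, x2, x3 ≥ 0.
The cheapest feasible vertex uses only almonds, kale; broccoli is not used. Binding constraints: iron and vitamin C.
Solving gives x1 = 1.159, x2 = 1.894.
Cost = 0.72·1.159 + 1.09·1.894 = 2.8989.

$2.90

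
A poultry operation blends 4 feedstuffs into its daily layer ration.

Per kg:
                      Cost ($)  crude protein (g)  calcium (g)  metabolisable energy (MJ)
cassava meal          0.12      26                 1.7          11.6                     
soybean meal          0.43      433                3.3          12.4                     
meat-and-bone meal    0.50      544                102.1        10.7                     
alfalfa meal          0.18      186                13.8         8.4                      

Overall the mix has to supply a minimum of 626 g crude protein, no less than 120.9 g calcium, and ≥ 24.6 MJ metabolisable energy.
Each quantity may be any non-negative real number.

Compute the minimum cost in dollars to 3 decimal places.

Treat it as an LP. Let x1 = kg of cassava meal, x2 = kg of soybean meal, x3 = kg of meat-and-bone meal, x4 = kg of alfalfa meal.
min 0.12x1 + 0.43x2 + 0.5x3 + 0.18x4 s.t.:
  26x1 + 433x2 + 544x3 + 186x4 ≥ 626   (crude protein)
  1.7x1 + 3.3x2 + 102.1x3 + 13.8x4 ≥ 120.9   (calcium)
  11.6x1 + 12.4x2 + 10.7x3 + 8.4x4 ≥ 24.6   (metabolisable energy)
  x1, x2, x3, x4 ≥ 0.
The cheapest feasible vertex uses only cassava meal, meat-and-bone meal; soybean meal, alfalfa meal are not used. Binding constraints: calcium and metabolisable energy.
That vertex is x1 = 1.044, x3 = 1.167.
Objective = 0.12·1.044 + 0.5·1.167 = 0.70878.

$0.709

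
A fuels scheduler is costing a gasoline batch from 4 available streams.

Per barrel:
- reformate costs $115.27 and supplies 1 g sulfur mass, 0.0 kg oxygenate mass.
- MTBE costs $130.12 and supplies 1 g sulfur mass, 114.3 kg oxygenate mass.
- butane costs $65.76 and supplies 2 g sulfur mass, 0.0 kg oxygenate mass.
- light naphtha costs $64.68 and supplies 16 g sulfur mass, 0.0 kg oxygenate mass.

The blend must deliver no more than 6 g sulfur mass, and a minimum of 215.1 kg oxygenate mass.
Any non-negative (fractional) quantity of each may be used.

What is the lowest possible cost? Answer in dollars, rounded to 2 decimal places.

$244.87

Let x1 = barrels of reformate, x2 = barrels of MTBE, x3 = barrels of butane, x4 = barrels of light naphtha.
Minimise 115.27x1 + 130.12x2 + 65.76x3 + 64.68x4 s.t.:
  1x1 + 1x2 + 2x3 + 16x4 ≤ 6   (sulfur mass)
  114.3x2 ≥ 215.1   (oxygenate mass)
  x1, x2, x3, x4 ≥ 0.
The minimum-cost mix takes nothing from reformate, butane, light naphtha — only MTBE. The oxygenate mass requirement is met with equality.
Optimal quantities: MTBE = 1.8819 barrels.
Hence cost = 130.12·1.8819 = $244.8728.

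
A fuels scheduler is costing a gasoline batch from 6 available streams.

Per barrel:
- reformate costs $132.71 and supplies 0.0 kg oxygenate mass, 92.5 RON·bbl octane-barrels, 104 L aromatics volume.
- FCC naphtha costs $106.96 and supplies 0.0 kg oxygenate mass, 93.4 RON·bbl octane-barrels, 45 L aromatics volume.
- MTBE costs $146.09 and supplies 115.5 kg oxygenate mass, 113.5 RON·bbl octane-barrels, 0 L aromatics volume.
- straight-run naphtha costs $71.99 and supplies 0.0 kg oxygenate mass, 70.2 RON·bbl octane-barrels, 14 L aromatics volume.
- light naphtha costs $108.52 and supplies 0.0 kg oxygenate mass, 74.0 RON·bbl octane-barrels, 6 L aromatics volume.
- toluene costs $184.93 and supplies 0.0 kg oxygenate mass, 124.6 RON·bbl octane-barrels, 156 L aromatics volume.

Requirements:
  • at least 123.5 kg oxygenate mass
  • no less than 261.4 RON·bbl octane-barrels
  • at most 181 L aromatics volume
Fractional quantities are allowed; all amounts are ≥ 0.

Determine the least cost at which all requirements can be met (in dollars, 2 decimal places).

$299.82

Treat it as an LP. Let x1 = barrels of reformate, x2 = barrels of FCC naphtha, x3 = barrels of MTBE, x4 = barrels of straight-run naphtha, x5 = barrels of light naphtha, x6 = barrels of toluene.
Minimise 132.71x1 + 106.96x2 + 146.09x3 + 71.99x4 + 108.52x5 + 184.93x6 with:
  115.5x3 ≥ 123.5   (oxygenate mass)
  92.5x1 + 93.4x2 + 113.5x3 + 70.2x4 + 74x5 + 124.6x6 ≥ 261.4   (octane-barrels)
  104x1 + 45x2 + 14x4 + 6x5 + 156x6 ≤ 181   (aromatics volume)
  x1, x2, x3, x4, x5, x6 ≥ 0.
The optimal basis is {MTBE, straight-run naphtha}; reformate, FCC naphtha, light naphtha, toluene drop out. Binding constraints: oxygenate mass and octane-barrels.
So MTBE = 1.06926 barrels, straight-run naphtha = 1.99485 barrels.
Total cost: 146.09·1.06926 + 71.99·1.99485 = 299.8174.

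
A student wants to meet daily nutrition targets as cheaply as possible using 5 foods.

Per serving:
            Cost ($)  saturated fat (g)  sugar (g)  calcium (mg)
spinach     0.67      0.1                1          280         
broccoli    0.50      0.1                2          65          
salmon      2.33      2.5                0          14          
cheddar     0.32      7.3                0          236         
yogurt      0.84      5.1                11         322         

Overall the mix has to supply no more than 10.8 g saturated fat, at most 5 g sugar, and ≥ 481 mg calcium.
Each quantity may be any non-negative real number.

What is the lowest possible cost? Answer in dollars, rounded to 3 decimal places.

Let x1 = servings of spinach, x2 = servings of broccoli, x3 = servings of salmon, x4 = servings of cheddar, x5 = servings of yogurt.
Minimize 0.67x1 + 0.5x2 + 2.33x3 + 0.32x4 + 0.84x5 subject to:
  0.1x1 + 0.1x2 + 2.5x3 + 7.3x4 + 5.1x5 ≤ 10.8   (saturated fat)
  1x1 + 2x2 + 11x5 ≤ 5   (sugar)
  280x1 + 65x2 + 14x3 + 236x4 + 322x5 ≥ 481   (calcium)
  x1, x2, x3, x4, x5 ≥ 0.
The cheapest feasible vertex uses only spinach, cheddar; broccoli, salmon, yogurt are not used. The saturated fat and calcium requirements are met with equality.
That vertex is x1 = 0.4764, x4 = 1.473.
Total cost: 0.67·0.4764 + 0.32·1.473 = 0.79055.

$0.791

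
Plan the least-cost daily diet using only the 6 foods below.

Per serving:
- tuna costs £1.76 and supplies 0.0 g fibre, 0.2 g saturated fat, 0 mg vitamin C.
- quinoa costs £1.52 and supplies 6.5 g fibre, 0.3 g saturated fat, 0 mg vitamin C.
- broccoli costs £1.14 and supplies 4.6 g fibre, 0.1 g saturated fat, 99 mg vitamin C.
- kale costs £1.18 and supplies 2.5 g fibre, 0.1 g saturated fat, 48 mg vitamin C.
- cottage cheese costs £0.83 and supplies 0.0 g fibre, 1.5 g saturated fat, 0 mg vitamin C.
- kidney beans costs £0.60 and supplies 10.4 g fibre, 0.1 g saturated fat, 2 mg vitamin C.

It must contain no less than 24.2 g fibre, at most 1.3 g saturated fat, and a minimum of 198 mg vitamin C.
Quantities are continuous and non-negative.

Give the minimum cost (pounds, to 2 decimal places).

This is a linear program. Let x1 = servings of tuna, x2 = servings of quinoa, x3 = servings of broccoli, x4 = servings of kale, x5 = servings of cottage cheese, x6 = servings of kidney beans.
Minimize 1.76x1 + 1.52x2 + 1.14x3 + 1.18x4 + 0.83x5 + 0.6x6 with:
  6.5x2 + 4.6x3 + 2.5x4 + 10.4x6 ≥ 24.2   (fibre)
  0.2x1 + 0.3x2 + 0.1x3 + 0.1x4 + 1.5x5 + 0.1x6 ≤ 1.3   (saturated fat)
  99x3 + 48x4 + 2x6 ≥ 198   (vitamin C)
  x1, x2, x3, x4, x5, x6 ≥ 0.
The optimal basis is {broccoli, kidney beans}; tuna, quinoa, kale, cottage cheese drop out. There the fibre and vitamin C constraints are tight.
Optimal quantities: broccoli = 1.971 servings, kidney beans = 1.455 servings.
Objective = 1.14·1.971 + 0.6·1.455 = 3.1199.

£3.12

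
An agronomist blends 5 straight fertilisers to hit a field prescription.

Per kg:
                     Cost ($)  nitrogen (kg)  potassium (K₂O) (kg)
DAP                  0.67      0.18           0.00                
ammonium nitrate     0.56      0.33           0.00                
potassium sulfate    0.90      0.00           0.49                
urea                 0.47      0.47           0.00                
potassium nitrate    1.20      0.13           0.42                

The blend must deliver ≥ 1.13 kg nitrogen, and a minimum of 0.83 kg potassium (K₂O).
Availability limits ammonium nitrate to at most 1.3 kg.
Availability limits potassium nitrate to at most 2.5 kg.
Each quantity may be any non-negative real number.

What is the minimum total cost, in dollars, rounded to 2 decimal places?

Let x1 = kg of DAP, x2 = kg of ammonium nitrate, x3 = kg of potassium sulfate, x4 = kg of urea, x5 = kg of potassium nitrate.
Minimize 0.67x1 + 0.56x2 + 0.9x3 + 0.47x4 + 1.2x5 s.t.:
  0.18x1 + 0.33x2 + 0.47x4 + 0.13x5 ≥ 1.13   (nitrogen)
  0.49x3 + 0.42x5 ≥ 0.83   (potassium (K₂O))
  x2 ≤ 1.3
  x5 ≤ 2.5
  x1, x2, x3, x4, x5 ≥ 0.
The minimum-cost mix takes nothing from DAP, ammonium nitrate, potassium nitrate — only potassium sulfate, urea. There the nitrogen and potassium (K₂O) constraints are tight.
Solving gives x3 = 1.694, x4 = 2.404.
Cost = 0.9·1.694 + 0.47·2.404 = 2.6545.

$2.65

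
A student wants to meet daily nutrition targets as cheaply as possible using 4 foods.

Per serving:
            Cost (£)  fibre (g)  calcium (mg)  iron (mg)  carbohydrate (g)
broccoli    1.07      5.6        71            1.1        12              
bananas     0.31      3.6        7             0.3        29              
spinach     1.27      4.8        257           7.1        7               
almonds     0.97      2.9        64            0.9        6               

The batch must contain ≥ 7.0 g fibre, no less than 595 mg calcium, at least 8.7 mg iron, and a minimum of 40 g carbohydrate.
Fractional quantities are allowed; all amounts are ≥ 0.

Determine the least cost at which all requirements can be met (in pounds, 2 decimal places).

£3.17

Let x1 = servings of broccoli, x2 = servings of bananas, x3 = servings of spinach, x4 = servings of almonds.
Minimise 1.07x1 + 0.31x2 + 1.27x3 + 0.97x4 with:
  5.6x1 + 3.6x2 + 4.8x3 + 2.9x4 ≥ 7   (fibre)
  71x1 + 7x2 + 257x3 + 64x4 ≥ 595   (calcium)
  1.1x1 + 0.3x2 + 7.1x3 + 0.9x4 ≥ 8.7   (iron)
  12x1 + 29x2 + 7x3 + 6x4 ≥ 40   (carbohydrate)
  x1, x2, x3, x4 ≥ 0.
The minimum-cost mix takes nothing from broccoli, almonds — only bananas, spinach. Binding constraints: calcium and carbohydrate.
So bananas = 0.8259 servings, spinach = 2.293 servings.
Objective = 0.31·0.8259 + 1.27·2.293 = 3.1681.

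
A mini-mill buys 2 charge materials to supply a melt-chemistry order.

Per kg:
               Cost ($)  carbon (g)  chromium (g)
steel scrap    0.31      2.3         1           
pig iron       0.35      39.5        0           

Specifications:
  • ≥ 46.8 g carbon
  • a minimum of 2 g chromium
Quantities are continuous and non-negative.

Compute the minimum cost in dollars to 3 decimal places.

This is a linear program. Let x1 = kg of steel scrap, x2 = kg of pig iron.
min 0.31x1 + 0.35x2 subject to:
  2.3x1 + 39.5x2 ≥ 46.8   (carbon)
  1x1 ≥ 2   (chromium)
  x1, x2 ≥ 0.
Both inputs are positive at the optimum. Binding constraints: carbon and chromium.
Optimal quantities: steel scrap = 2 kg, pig iron = 1.068 kg.
Objective = 0.31·2 + 0.35·1.068 = 0.99380.

$0.994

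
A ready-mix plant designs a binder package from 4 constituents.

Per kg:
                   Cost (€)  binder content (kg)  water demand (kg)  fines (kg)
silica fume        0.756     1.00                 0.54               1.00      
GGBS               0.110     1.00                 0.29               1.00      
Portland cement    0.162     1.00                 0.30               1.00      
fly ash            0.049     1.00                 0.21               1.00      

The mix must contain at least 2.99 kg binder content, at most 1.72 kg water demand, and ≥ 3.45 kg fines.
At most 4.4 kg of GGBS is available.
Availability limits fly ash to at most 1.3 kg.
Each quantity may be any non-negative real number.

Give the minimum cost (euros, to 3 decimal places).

€0.300

Let x1 = kg of silica fume, x2 = kg of GGBS, x3 = kg of Portland cement, x4 = kg of fly ash.
min 0.756x1 + 0.11x2 + 0.162x3 + 0.049x4 subject to:
  1x1 + 1x2 + 1x3 + 1x4 ≥ 2.99   (binder content)
  0.54x1 + 0.29x2 + 0.3x3 + 0.21x4 ≤ 1.72   (water demand)
  1x1 + 1x2 + 1x3 + 1x4 ≥ 3.45   (fines)
  x2 ≤ 4.4
  x4 ≤ 1.3
  x1, x2, x3, x4 ≥ 0.
The minimum-cost mix takes nothing from silica fume, Portland cement — only GGBS, fly ash. Binding constraints: fines and the fly ash cap.
Optimal quantities: GGBS = 2.15 kg, fly ash = 1.3 kg.
Total cost: 0.11·2.15 + 0.049·1.3 = 0.30020.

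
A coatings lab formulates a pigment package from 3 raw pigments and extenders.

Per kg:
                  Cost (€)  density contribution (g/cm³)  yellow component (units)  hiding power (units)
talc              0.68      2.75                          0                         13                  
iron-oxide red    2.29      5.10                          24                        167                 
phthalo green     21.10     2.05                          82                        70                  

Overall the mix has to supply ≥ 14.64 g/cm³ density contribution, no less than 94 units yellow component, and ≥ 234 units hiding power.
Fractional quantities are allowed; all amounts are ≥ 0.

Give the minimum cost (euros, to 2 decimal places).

€8.97

Let x1 = kg of talc, x2 = kg of iron-oxide red, x3 = kg of phthalo green.
Minimise 0.68x1 + 2.29x2 + 21.1x3 s.t.:
  2.75x1 + 5.1x2 + 2.05x3 ≥ 14.64   (density contribution)
  24x2 + 82x3 ≥ 94   (yellow component)
  13x1 + 167x2 + 70x3 ≥ 234   (hiding power)
  x1, x2, x3 ≥ 0.
The cheapest feasible vertex uses only iron-oxide red; talc, phthalo green are not used. There the yellow component constraint is tight.
Optimal quantities: iron-oxide red = 3.917 kg.
Hence cost = 2.29·3.917 = €8.9699.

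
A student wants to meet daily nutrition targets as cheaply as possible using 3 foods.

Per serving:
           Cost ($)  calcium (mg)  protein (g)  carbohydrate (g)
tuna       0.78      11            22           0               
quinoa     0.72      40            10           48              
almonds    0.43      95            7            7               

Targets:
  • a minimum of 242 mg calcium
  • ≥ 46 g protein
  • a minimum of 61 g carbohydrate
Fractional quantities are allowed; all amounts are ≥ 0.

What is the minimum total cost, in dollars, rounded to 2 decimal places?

This is a linear program. Let x1 = servings of tuna, x2 = servings of quinoa, x3 = servings of almonds.
Minimise 0.78x1 + 0.72x2 + 0.43x3 s.t.:
  11x1 + 40x2 + 95x3 ≥ 242   (calcium)
  22x1 + 10x2 + 7x3 ≥ 46   (protein)
  48x2 + 7x3 ≥ 61   (carbohydrate)
  x1, x2, x3 ≥ 0.
The optimal mix uses every input. The calcium, protein, carbohydrate requirements are met with equality.
Optimal quantities: tuna = 1.004 servings, quinoa = 0.9762 servings, almonds = 2.02 servings.
Objective = 0.78·1.004 + 0.72·0.9762 + 0.43·2.02 = 2.3546.

$2.35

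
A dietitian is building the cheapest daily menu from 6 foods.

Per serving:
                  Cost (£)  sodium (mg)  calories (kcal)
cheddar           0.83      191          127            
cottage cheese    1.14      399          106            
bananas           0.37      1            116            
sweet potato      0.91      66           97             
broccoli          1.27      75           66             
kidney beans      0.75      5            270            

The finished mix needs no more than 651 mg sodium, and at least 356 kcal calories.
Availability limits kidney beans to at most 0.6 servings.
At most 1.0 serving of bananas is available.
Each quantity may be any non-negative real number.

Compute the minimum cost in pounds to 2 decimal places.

£1.33

Treat it as an LP. Let x1 = servings of cheddar, x2 = servings of cottage cheese, x3 = servings of bananas, x4 = servings of sweet potato, x5 = servings of broccoli, x6 = servings of kidney beans.
Minimise 0.83x1 + 1.14x2 + 0.37x3 + 0.91x4 + 1.27x5 + 0.75x6 subject to:
  191x1 + 399x2 + 1x3 + 66x4 + 75x5 + 5x6 ≤ 651   (sodium)
  127x1 + 106x2 + 116x3 + 97x4 + 66x5 + 270x6 ≥ 356   (calories)
  x6 ≤ 0.6
  x3 ≤ 1
  x1, x2, x3, x4, x5, x6 ≥ 0.
At the optimum only cheddar, bananas, kidney beans are positive (cottage cheese, sweet potato, broccoli = 0). Binding constraints: calories, the kidney beans cap, the bananas cap.
Solving gives x1 = 0.6142, x3 = 1, x6 = 0.6.
Hence cost = 0.83·0.6142 + 0.37·1 + 0.75·0.6 = £1.3298.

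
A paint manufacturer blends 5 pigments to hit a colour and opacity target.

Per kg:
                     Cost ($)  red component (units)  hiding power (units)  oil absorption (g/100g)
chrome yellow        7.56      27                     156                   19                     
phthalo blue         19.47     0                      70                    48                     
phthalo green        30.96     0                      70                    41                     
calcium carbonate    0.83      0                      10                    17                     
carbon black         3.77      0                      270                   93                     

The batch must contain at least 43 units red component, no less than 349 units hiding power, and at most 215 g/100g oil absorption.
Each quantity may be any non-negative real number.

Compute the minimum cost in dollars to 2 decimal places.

$13.44

Let x1 = kg of chrome yellow, x2 = kg of phthalo blue, x3 = kg of phthalo green, x4 = kg of calcium carbonate, x5 = kg of carbon black.
Minimise 7.56x1 + 19.47x2 + 30.96x3 + 0.83x4 + 3.77x5 with:
  27x1 ≥ 43   (red component)
  156x1 + 70x2 + 70x3 + 10x4 + 270x5 ≥ 349   (hiding power)
  19x1 + 48x2 + 41x3 + 17x4 + 93x5 ≤ 215   (oil absorption)
  x1, x2, x3, x4, x5 ≥ 0.
The cheapest feasible vertex uses only chrome yellow, carbon black; phthalo blue, phthalo green, calcium carbonate are not used. The red component and hiding power requirements are met with equality.
Solving gives x1 = 1.5926, x5 = 0.37243.
Hence cost = 7.56·1.5926 + 3.77·0.37243 = $13.4441.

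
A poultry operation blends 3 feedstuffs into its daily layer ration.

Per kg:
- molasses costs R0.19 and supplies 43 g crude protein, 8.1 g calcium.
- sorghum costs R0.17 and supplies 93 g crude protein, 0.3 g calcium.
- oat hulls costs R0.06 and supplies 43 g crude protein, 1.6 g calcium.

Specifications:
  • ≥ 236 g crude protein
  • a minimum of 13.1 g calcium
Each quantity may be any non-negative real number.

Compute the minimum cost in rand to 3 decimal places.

R0.416

Let x1 = kg of molasses, x2 = kg of sorghum, x3 = kg of oat hulls.
Minimize 0.19x1 + 0.17x2 + 0.06x3 s.t.:
  43x1 + 93x2 + 43x3 ≥ 236   (crude protein)
  8.1x1 + 0.3x2 + 1.6x3 ≥ 13.1   (calcium)
  x1, x2, x3 ≥ 0.
The cheapest feasible vertex uses only molasses, oat hulls; sorghum is not used. There the crude protein and calcium constraints are tight.
Solving gives x1 = 0.6644, x3 = 4.824.
Hence cost = 0.19·0.6644 + 0.06·4.824 = R0.41568.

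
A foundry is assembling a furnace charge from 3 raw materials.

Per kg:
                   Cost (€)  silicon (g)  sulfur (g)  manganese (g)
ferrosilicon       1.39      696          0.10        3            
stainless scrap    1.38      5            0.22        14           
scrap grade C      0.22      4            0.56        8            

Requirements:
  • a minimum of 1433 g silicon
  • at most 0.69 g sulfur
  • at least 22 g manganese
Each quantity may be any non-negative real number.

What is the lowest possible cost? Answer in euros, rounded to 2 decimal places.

€4.10

Let x1 = kg of ferrosilicon, x2 = kg of stainless scrap, x3 = kg of scrap grade C.
min 1.39x1 + 1.38x2 + 0.22x3 subject to:
  696x1 + 5x2 + 4x3 ≥ 1433   (silicon)
  0.1x1 + 0.22x2 + 0.56x3 ≤ 0.69   (sulfur)
  3x1 + 14x2 + 8x3 ≥ 22   (manganese)
  x1, x2, x3 ≥ 0.
All 3 inputs are positive at the optimum. There the silicon, sulfur, manganese constraints are tight.
So ferrosilicon = 2.05 kg, stainless scrap = 0.8217 kg, scrap grade C = 0.5433 kg.
Objective = 1.39·2.05 + 1.38·0.8217 + 0.22·0.5433 = 4.1030.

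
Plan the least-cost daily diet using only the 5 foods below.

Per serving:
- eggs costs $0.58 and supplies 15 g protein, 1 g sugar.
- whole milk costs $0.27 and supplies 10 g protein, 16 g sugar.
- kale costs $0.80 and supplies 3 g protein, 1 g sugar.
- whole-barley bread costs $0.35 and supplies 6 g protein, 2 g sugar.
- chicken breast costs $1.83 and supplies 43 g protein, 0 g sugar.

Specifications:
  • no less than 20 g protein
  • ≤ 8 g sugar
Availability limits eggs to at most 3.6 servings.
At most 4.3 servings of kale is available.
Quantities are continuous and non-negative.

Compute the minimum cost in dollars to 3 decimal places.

Let x1 = servings of eggs, x2 = servings of whole milk, x3 = servings of kale, x4 = servings of whole-barley bread, x5 = servings of chicken breast.
Minimise 0.58x1 + 0.27x2 + 0.8x3 + 0.35x4 + 1.83x5 subject to:
  15x1 + 10x2 + 3x3 + 6x4 + 43x5 ≥ 20   (protein)
  1x1 + 16x2 + 1x3 + 2x4 ≤ 8   (sugar)
  x1 ≤ 3.6
  x3 ≤ 4.3
  x1, x2, x3, x4, x5 ≥ 0.
The minimum-cost mix takes nothing from kale, whole-barley bread, chicken breast — only eggs, whole milk. Binding constraints: protein and sugar.
Solving gives x1 = 1.0435, x2 = 0.43478.
Objective = 0.58·1.0435 + 0.27·0.43478 = 0.72262.

$0.723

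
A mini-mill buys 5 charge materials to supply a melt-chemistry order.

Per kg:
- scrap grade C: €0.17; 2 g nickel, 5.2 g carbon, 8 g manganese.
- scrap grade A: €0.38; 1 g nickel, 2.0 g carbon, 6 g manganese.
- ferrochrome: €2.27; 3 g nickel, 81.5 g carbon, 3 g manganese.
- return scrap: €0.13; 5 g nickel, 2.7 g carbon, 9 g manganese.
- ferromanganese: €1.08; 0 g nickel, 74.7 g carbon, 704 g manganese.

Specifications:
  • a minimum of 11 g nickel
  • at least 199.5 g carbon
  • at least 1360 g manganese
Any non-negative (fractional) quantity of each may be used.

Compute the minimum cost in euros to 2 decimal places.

Let x1 = kg of scrap grade C, x2 = kg of scrap grade A, x3 = kg of ferrochrome, x4 = kg of return scrap, x5 = kg of ferromanganese.
Minimize 0.17x1 + 0.38x2 + 2.27x3 + 0.13x4 + 1.08x5 with:
  2x1 + 1x2 + 3x3 + 5x4 ≥ 11   (nickel)
  5.2x1 + 2x2 + 81.5x3 + 2.7x4 + 74.7x5 ≥ 199.5   (carbon)
  8x1 + 6x2 + 3x3 + 9x4 + 704x5 ≥ 1360   (manganese)
  x1, x2, x3, x4, x5 ≥ 0.
At the optimum only return scrap, ferromanganese are positive (scrap grade C, scrap grade A, ferrochrome = 0). The nickel and carbon requirements are met with equality.
That vertex is x4 = 2.2, x5 = 2.591.
Cost = 0.13·2.2 + 1.08·2.591 = 3.0843.

€3.08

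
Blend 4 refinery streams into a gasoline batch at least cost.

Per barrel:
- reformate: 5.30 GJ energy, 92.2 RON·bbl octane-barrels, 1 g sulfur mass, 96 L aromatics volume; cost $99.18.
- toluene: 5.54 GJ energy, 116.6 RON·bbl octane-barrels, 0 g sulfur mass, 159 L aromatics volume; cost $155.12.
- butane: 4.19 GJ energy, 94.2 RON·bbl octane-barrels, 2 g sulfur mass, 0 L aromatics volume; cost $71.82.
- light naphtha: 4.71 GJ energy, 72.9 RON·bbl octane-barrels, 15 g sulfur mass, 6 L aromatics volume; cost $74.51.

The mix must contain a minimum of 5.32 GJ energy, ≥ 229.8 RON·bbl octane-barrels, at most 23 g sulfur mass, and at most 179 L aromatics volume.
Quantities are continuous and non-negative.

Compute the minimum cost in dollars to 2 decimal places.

$175.20

This is a linear program. Let x1 = barrels of reformate, x2 = barrels of toluene, x3 = barrels of butane, x4 = barrels of light naphtha.
min 99.18x1 + 155.12x2 + 71.82x3 + 74.51x4 subject to:
  5.3x1 + 5.54x2 + 4.19x3 + 4.71x4 ≥ 5.32   (energy)
  92.2x1 + 116.6x2 + 94.2x3 + 72.9x4 ≥ 229.8   (octane-barrels)
  1x1 + 2x3 + 15x4 ≤ 23   (sulfur mass)
  96x1 + 159x2 + 6x4 ≤ 179   (aromatics volume)
  x1, x2, x3, x4 ≥ 0.
The cheapest feasible vertex uses only butane; reformate, toluene, light naphtha are not used. The octane-barrels requirement is met with equality.
Solving gives x3 = 2.4395.
Hence cost = 71.82·2.4395 = $175.2049.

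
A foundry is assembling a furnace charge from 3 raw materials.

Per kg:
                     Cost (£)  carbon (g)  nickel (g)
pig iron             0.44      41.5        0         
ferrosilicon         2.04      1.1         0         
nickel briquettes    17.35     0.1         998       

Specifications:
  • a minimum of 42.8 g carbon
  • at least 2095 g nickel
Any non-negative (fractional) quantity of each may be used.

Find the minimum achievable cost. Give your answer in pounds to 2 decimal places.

£36.87

Let x1 = kg of pig iron, x2 = kg of ferrosilicon, x3 = kg of nickel briquettes.
Minimise 0.44x1 + 2.04x2 + 17.35x3 s.t.:
  41.5x1 + 1.1x2 + 0.1x3 ≥ 42.8   (carbon)
  998x3 ≥ 2095   (nickel)
  x1, x2, x3 ≥ 0.
The minimum-cost mix takes nothing from ferrosilicon — only pig iron, nickel briquettes. Binding constraints: carbon and nickel.
So pig iron = 1.026 kg, nickel briquettes = 2.099 kg.
Hence cost = 0.44·1.026 + 17.35·2.099 = £36.8691.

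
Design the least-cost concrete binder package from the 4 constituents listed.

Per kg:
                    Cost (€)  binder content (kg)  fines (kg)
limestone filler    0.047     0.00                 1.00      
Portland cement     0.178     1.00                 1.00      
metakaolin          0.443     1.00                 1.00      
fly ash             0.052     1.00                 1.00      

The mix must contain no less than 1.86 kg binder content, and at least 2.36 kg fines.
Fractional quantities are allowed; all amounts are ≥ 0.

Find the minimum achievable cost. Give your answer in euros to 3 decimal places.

€0.120

Set it up as a linear program. Let x1 = kg of limestone filler, x2 = kg of Portland cement, x3 = kg of metakaolin, x4 = kg of fly ash.
min 0.047x1 + 0.178x2 + 0.443x3 + 0.052x4 with:
  1x2 + 1x3 + 1x4 ≥ 1.86   (binder content)
  1x1 + 1x2 + 1x3 + 1x4 ≥ 2.36   (fines)
  x1, x2, x3, x4 ≥ 0.
The minimum-cost mix takes nothing from Portland cement, metakaolin — only limestone filler, fly ash. Binding constraints: binder content and fines.
So limestone filler = 0.5 kg, fly ash = 1.86 kg.
Objective = 0.047·0.5 + 0.052·1.86 = 0.12022.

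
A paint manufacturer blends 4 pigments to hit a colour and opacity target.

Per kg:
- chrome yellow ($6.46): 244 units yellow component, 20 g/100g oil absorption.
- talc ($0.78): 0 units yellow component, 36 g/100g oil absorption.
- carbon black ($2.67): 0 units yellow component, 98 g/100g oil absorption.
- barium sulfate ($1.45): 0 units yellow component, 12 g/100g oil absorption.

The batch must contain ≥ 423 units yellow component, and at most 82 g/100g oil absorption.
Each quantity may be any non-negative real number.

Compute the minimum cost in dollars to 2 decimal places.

$11.20

Treat it as an LP. Let x1 = kg of chrome yellow, x2 = kg of talc, x3 = kg of carbon black, x4 = kg of barium sulfate.
min 6.46x1 + 0.78x2 + 2.67x3 + 1.45x4 s.t.:
  244x1 ≥ 423   (yellow component)
  20x1 + 36x2 + 98x3 + 12x4 ≤ 82   (oil absorption)
  x1, x2, x3, x4 ≥ 0.
The cheapest feasible vertex uses only chrome yellow; talc, carbon black, barium sulfate are not used. Binding constraint: yellow component.
That vertex is x1 = 1.734.
Cost = 6.46·1.734 = 11.2016.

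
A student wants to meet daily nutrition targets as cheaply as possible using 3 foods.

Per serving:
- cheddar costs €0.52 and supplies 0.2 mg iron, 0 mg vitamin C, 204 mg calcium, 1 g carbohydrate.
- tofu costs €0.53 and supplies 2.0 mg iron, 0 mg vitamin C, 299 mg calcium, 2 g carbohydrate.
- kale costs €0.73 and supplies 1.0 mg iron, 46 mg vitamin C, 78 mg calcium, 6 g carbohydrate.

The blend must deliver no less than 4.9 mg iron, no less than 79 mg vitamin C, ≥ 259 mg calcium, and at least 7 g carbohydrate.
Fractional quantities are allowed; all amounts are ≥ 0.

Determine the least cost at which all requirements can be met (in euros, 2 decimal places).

This is a linear program. Let x1 = servings of cheddar, x2 = servings of tofu, x3 = servings of kale.
Minimise 0.52x1 + 0.53x2 + 0.73x3 with:
  0.2x1 + 2x2 + 1x3 ≥ 4.9   (iron)
  46x3 ≥ 79   (vitamin C)
  204x1 + 299x2 + 78x3 ≥ 259   (calcium)
  1x1 + 2x2 + 6x3 ≥ 7   (carbohydrate)
  x1, x2, x3 ≥ 0.
The minimum-cost mix takes nothing from cheddar — only tofu, kale. Binding constraints: iron and vitamin C.
Optimal quantities: tofu = 1.591 servings, kale = 1.717 servings.
Objective = 0.53·1.591 + 0.73·1.717 = 2.0966.

€2.10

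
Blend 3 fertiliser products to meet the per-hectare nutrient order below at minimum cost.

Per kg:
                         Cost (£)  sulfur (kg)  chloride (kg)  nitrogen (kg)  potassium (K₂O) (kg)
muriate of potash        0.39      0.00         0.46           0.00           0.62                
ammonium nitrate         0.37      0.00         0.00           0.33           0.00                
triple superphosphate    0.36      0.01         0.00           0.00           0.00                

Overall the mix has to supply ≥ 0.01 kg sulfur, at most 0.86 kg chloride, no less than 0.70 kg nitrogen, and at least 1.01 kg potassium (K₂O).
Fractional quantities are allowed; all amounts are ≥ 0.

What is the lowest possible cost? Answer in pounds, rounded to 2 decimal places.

Let x1 = kg of muriate of potash, x2 = kg of ammonium nitrate, x3 = kg of triple superphosphate.
Minimize 0.39x1 + 0.37x2 + 0.36x3 subject to:
  0.01x3 ≥ 0.01   (sulfur)
  0.46x1 ≤ 0.86   (chloride)
  0.33x2 ≥ 0.7   (nitrogen)
  0.62x1 ≥ 1.01   (potassium (K₂O))
  x1, x2, x3 ≥ 0.
The optimal mix uses every input. Binding constraints: sulfur, nitrogen, potassium (K₂O).
So muriate of potash = 1.629 kg, ammonium nitrate = 2.121 kg, triple superphosphate = 1 kg.
Objective = 0.39·1.629 + 0.37·2.121 + 0.36·1 = 1.7801.

£1.78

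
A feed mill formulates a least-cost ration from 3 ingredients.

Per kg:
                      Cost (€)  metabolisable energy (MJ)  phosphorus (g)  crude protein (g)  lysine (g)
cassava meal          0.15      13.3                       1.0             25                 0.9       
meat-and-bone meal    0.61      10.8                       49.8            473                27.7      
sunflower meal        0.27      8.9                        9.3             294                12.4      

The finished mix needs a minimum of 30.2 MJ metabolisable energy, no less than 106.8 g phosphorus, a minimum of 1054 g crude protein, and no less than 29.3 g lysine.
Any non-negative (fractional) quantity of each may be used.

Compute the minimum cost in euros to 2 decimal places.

€1.40

Let x1 = kg of cassava meal, x2 = kg of meat-and-bone meal, x3 = kg of sunflower meal.
min 0.15x1 + 0.61x2 + 0.27x3 with:
  13.3x1 + 10.8x2 + 8.9x3 ≥ 30.2   (metabolisable energy)
  1x1 + 49.8x2 + 9.3x3 ≥ 106.8   (phosphorus)
  25x1 + 473x2 + 294x3 ≥ 1054   (crude protein)
  0.9x1 + 27.7x2 + 12.4x3 ≥ 29.3   (lysine)
  x1, x2, x3 ≥ 0.
The optimal mix uses every input. There the metabolisable energy, phosphorus, crude protein constraints are tight.
That vertex is x1 = 0.4547, x2 = 2.106, x3 = 0.1583.
Hence cost = 0.15·0.4547 + 0.61·2.106 + 0.27·0.1583 = €1.3956.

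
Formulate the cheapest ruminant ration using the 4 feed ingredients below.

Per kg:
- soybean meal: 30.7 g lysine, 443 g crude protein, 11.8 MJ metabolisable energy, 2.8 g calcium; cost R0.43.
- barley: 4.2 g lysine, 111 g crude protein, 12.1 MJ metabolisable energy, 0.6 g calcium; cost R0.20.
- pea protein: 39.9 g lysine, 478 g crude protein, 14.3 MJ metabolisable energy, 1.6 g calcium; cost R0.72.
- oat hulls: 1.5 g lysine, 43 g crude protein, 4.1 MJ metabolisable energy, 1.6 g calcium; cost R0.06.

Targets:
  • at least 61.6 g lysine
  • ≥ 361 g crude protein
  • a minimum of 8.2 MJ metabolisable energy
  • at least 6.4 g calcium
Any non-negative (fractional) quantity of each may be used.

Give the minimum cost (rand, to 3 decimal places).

This is a linear program. Let x1 = kg of soybean meal, x2 = kg of barley, x3 = kg of pea protein, x4 = kg of oat hulls.
min 0.43x1 + 0.2x2 + 0.72x3 + 0.06x4 with:
  30.7x1 + 4.2x2 + 39.9x3 + 1.5x4 ≥ 61.6   (lysine)
  443x1 + 111x2 + 478x3 + 43x4 ≥ 361   (crude protein)
  11.8x1 + 12.1x2 + 14.3x3 + 4.1x4 ≥ 8.2   (metabolisable energy)
  2.8x1 + 0.6x2 + 1.6x3 + 1.6x4 ≥ 6.4   (calcium)
  x1, x2, x3, x4 ≥ 0.
At the optimum only soybean meal, oat hulls are positive (barley, pea protein = 0). Binding constraints: lysine and calcium.
Optimal quantities: soybean meal = 1.9804 kg, oat hulls = 0.53428 kg.
Objective = 0.43·1.9804 + 0.06·0.53428 = 0.88363.

R0.884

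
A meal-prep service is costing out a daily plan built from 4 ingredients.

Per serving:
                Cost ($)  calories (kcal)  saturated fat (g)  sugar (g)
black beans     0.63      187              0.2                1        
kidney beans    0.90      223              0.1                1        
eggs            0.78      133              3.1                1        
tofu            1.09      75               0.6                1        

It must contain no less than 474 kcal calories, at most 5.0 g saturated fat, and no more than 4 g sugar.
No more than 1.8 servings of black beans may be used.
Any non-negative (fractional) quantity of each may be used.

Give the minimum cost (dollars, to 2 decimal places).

$1.69

This is a linear program. Let x1 = servings of black beans, x2 = servings of kidney beans, x3 = servings of eggs, x4 = servings of tofu.
min 0.63x1 + 0.9x2 + 0.78x3 + 1.09x4 s.t.:
  187x1 + 223x2 + 133x3 + 75x4 ≥ 474   (calories)
  0.2x1 + 0.1x2 + 3.1x3 + 0.6x4 ≤ 5   (saturated fat)
  1x1 + 1x2 + 1x3 + 1x4 ≤ 4   (sugar)
  x1 ≤ 1.8
  x1, x2, x3, x4 ≥ 0.
The optimal basis is {black beans, kidney beans}; eggs, tofu drop out. Binding constraints: calories and the black beans cap.
Solving gives x1 = 1.8, x2 = 0.6161.
Cost = 0.63·1.8 + 0.9·0.6161 = 1.6885.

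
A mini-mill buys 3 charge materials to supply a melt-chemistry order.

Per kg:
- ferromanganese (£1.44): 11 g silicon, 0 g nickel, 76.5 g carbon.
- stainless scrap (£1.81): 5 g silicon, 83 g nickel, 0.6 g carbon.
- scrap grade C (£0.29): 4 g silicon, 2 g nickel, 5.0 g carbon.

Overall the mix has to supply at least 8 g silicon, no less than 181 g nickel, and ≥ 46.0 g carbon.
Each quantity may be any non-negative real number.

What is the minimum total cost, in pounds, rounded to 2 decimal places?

£4.79

This is a linear program. Let x1 = kg of ferromanganese, x2 = kg of stainless scrap, x3 = kg of scrap grade C.
Minimise 1.44x1 + 1.81x2 + 0.29x3 with:
  11x1 + 5x2 + 4x3 ≥ 8   (silicon)
  83x2 + 2x3 ≥ 181   (nickel)
  76.5x1 + 0.6x2 + 5x3 ≥ 46   (carbon)
  x1, x2, x3 ≥ 0.
The cheapest feasible vertex uses only ferromanganese, stainless scrap; scrap grade C is not used. There the nickel and carbon constraints are tight.
Solving gives x1 = 0.5842, x2 = 2.181.
Objective = 1.44·0.5842 + 1.81·2.181 = 4.7889.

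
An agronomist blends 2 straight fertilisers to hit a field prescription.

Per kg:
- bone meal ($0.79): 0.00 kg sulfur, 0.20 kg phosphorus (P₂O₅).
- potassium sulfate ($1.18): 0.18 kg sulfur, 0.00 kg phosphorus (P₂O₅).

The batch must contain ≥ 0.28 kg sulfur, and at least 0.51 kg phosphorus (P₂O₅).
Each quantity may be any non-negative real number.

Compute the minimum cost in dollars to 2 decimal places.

Set it up as a linear program. Let x1 = kg of bone meal, x2 = kg of potassium sulfate.
Minimize 0.79x1 + 1.18x2 s.t.:
  0.18x2 ≥ 0.28   (sulfur)
  0.2x1 ≥ 0.51   (phosphorus (P₂O₅))
  x1, x2 ≥ 0.
Both inputs are positive at the optimum. Binding constraints: sulfur and phosphorus (P₂O₅).
Solving gives x1 = 2.55, x2 = 1.556.
Objective = 0.79·2.55 + 1.18·1.556 = 3.8506.

$3.85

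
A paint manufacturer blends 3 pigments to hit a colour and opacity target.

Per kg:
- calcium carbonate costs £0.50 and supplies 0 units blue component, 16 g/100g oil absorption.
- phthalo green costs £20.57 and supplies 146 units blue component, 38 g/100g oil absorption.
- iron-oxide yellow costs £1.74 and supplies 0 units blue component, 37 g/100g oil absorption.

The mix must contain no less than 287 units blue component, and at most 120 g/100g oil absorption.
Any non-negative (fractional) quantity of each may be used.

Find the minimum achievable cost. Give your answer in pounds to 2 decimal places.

Let x1 = kg of calcium carbonate, x2 = kg of phthalo green, x3 = kg of iron-oxide yellow.
Minimize 0.5x1 + 20.57x2 + 1.74x3 subject to:
  146x2 ≥ 287   (blue component)
  16x1 + 38x2 + 37x3 ≤ 120   (oil absorption)
  x1, x2, x3 ≥ 0.
The optimal basis is {phthalo green}; calcium carbonate, iron-oxide yellow drop out. There the blue component constraint is tight.
So phthalo green = 1.966 kg.
Cost = 20.57·1.966 = 40.4406.

£40.44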